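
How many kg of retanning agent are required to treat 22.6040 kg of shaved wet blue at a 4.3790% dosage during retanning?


Formula: Retan = substrate * pct / 100
Substituting: Retan = 22.6040 * 4.3790 / 100
Result: 0.9898 kg


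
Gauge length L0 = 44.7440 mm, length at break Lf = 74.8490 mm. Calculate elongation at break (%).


Formula: Elongation = (Lf - L0) / L0 * 100
Substituting: Elongation = (74.8490 - 44.7440) / 44.7440 * 100
Result: 67.2828 %


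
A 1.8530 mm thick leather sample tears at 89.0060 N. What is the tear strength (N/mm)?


Formula: Tear strength = force / thickness
Substituting: Tear strength = 89.0060 / 1.8530
Result: 48.0335 N/mm


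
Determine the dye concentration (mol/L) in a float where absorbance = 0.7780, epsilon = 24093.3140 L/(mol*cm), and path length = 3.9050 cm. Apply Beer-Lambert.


Formula: c = A / (epsilon * l)
Substituting: c = 0.7780 / (24093.3140 * 3.9050)
Result: 8.2692e-06 mol/L


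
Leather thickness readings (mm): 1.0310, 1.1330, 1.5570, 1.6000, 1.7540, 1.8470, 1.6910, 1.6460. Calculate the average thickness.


Formula: Average = sum / n
Substituting: Average = 12.2590 / 8
Result: 1.5324 mm


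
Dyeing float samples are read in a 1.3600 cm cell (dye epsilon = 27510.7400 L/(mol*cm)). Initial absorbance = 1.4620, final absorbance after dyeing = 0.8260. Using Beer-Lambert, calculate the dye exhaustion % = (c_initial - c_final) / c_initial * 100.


c_initial = A_i / (epsilon * l) = 1.4620 / (27510.7400 * 1.3600) = 3.9076e-05 mol/L
c_final = A_f / (epsilon * l) = 0.8260 / (27510.7400 * 1.3600) = 2.2077e-05 mol/L
Exhaustion = (c_initial - c_final) / c_initial * 100 = (3.9076e-05 - 2.2077e-05) / 3.9076e-05 * 100 = 43.5021 %


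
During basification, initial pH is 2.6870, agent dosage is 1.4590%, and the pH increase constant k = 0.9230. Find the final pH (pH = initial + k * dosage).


Formula: pH_final = pH_initial + k * base_pct
Substituting: pH_final = 2.6870 + 0.9230 * 1.4590
Result: 4.0337


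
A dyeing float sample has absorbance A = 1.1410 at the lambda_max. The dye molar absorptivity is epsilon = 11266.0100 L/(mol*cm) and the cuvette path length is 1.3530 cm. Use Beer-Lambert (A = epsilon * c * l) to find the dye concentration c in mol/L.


Formula: c = A / (epsilon * l)
Substituting: c = 1.1410 / (11266.0100 * 1.3530)
Result: 7.4854e-05 mol/L


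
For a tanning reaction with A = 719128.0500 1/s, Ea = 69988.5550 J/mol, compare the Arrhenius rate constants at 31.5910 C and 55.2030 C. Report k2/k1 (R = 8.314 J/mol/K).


T1 = 31.5910 + 273.15 = 304.7410 K; T2 = 55.2030 + 273.15 = 328.3530 K
k1 = A * exp(-Ea/(R*T1)) = 719128.0500 * exp(-69988.5550/(8.314*304.7410)) = 7.2422e-07 1/s
k2 = A * exp(-Ea/(R*T2)) = 719128.0500 * exp(-69988.5550/(8.314*328.3530)) = 5.2793e-06 1/s
k2/k1 = 5.2793e-06 / 7.2422e-07 = 7.2896


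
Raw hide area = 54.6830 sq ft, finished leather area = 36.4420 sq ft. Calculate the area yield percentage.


Formula: Yield = finished / raw * 100
Substituting: Yield = 36.4420 / 54.6830 * 100
Result: 66.6423 %


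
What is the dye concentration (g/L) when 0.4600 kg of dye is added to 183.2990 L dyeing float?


Formula: Conc = dye_mass(kg) / volume(L) * 1000
Substituting: Conc = 0.4600 / 183.2990 * 1000
Result: 2.5096 g/L


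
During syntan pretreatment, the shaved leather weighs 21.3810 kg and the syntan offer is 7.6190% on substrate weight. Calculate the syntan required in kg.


Formula: Syntan = substrate * pct / 100
Substituting: Syntan = 21.3810 * 7.6190 / 100
Result: 1.6290 kg


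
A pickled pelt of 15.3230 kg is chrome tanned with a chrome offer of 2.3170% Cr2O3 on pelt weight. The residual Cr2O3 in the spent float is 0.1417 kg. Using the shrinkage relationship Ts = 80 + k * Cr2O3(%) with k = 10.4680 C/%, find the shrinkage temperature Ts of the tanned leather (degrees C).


Offered = pelt * offer_pct / 100 = 15.3230 * 2.3170 / 100 = 0.3550 kg
Uptake = offered - residual = 0.3550 - 0.1417 = 0.2133 kg
Cr2O3% on pelt = uptake / pelt * 100 = 0.2133 / 15.3230 * 100 = 1.3922 %
Ts = 80 + k * Cr2O3% = 80 + 10.4680 * 1.3922 = 94.5740 C


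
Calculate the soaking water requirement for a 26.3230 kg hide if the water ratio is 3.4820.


Formula: Water = hide_weight * ratio
Substituting: Water = 26.3230 * 3.4820
Result: 91.6567 kg


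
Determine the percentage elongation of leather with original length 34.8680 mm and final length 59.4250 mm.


Formula: Elongation = (Lf - L0) / L0 * 100
Substituting: Elongation = (59.4250 - 34.8680) / 34.8680 * 100
Result: 70.4285 %


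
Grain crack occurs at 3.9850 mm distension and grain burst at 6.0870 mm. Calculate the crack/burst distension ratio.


Formula: Ratio = crack / burst
Substituting: Ratio = 3.9850 / 6.0870
Result: 0.6547


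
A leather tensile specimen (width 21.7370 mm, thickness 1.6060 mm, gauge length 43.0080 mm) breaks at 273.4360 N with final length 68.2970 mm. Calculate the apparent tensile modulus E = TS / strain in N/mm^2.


TS = F / (w * t) = 273.4360 / (21.7370 * 1.6060) = 7.8327 N/mm^2
strain = (Lf - L0) / L0 = (68.2970 - 43.0080) / 43.0080 = 0.5880
E = TS / strain = 7.8327 / 0.5880 = 13.3207 N/mm^2


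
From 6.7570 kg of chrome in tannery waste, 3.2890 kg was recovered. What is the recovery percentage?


Formula: Recovery = recovered / input * 100
Substituting: Recovery = 3.2890 / 6.7570 * 100
Result: 48.6754 %


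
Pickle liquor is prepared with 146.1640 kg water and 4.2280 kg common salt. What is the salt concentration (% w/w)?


Formula: Conc = salt / (water + salt) * 100
Substituting: Conc = 4.2280 / (146.1640 + 4.2280) * 100
Result: 2.8113 %


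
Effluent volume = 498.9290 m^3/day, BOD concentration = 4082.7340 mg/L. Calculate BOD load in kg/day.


Formula: BOD_load = volume * conc / 1000
Substituting: BOD_load = 498.9290 * 4082.7340 / 1000
Result: 2036.9944 kg/day


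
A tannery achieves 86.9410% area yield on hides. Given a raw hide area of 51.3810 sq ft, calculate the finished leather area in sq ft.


Formula: finished = raw * yield / 100
Substituting: finished = 51.3810 * 86.9410 / 100
Result: 44.6712 sq ft


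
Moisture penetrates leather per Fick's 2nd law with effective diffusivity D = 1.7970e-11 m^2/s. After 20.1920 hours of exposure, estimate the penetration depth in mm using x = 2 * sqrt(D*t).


t = 20.1920 hr * 3600 = 72691.2000 s
D * t = 1.7970e-11 * 72691.2000 = 1.3063e-06
x = 2 * sqrt(D*t) = 2 * sqrt(1.3063e-06) = 0.00228584 m = 2.2858 mm


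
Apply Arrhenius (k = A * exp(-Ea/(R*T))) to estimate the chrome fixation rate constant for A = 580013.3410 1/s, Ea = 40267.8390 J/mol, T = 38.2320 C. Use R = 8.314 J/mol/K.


T_K = T_C + 273.15 = 38.2320 + 273.15 = 311.3820 K
exponent = -Ea / (R * T_K) = -40267.8390 / (8.314 * 311.3820) = -15.5545
k = A * exp(exponent) = 580013.3410 * exp(-15.5545) = 0.1019 1/s


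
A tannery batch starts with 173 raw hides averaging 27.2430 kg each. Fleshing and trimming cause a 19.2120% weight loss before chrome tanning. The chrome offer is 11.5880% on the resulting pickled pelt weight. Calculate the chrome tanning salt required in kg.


Total_raw = N * avg_wt = 173 * 27.2430 = 4713.0390 kg
Substrate = Total_raw * (1 - loss/100) = 4713.0390 * (1 - 19.2120/100) = 3807.5699 kg
Chrome = Substrate * pct / 100 = 3807.5699 * 11.5880 / 100 = 441.2212 kg


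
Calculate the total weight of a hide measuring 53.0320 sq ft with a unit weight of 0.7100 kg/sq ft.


Formula: Weight = area * weight_per_sqft
Substituting: Weight = 53.0320 * 0.7100
Result: 37.6527 kg


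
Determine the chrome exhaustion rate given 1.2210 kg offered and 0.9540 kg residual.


Formula: Uptake = (offered - residual) / offered * 100
Substituting: Uptake = (1.2210 - 0.9540) / 1.2210 * 100
Result: 21.8673 %


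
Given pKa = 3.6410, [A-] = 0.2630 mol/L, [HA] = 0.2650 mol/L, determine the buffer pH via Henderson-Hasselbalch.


ratio = [A-] / [HA] = 0.2630 / 0.2650 = 0.9925
log10(ratio) = -0.00329013
pH = pKa + log10(ratio) = 3.6410 - 0.00329013 = 3.6377


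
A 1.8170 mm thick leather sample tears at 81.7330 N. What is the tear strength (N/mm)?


Formula: Tear strength = force / thickness
Substituting: Tear strength = 81.7330 / 1.8170
Result: 44.9824 N/mm


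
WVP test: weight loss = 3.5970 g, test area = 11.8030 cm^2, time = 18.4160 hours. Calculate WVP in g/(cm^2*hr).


Formula: WVP = loss / (area * time)
Substituting: WVP = 3.5970 / (11.8030 * 18.4160)
Result: 0.0165483 g/(cm^2*hr)


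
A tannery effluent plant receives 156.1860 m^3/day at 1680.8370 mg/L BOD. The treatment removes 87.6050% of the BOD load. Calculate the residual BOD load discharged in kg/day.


Load_in = volume * conc / 1000 = 156.1860 * 1680.8370 / 1000 = 262.5232 kg/day
Removed = Load_in * eff / 100 = 262.5232 * 87.6050 / 100 = 229.9835 kg/day
Load_out = Load_in - Removed = 262.5232 - 229.9835 = 32.5398 kg/day


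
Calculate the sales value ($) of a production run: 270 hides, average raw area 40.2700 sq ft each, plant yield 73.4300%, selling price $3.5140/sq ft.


Raw_total = N * avg_area = 270 * 40.2700 = 10872.9000 sq ft
Finished = Raw_total * yield / 100 = 10872.9000 * 73.4300 / 100 = 7983.9705 sq ft
Value = Finished * price = 7983.9705 * 3.5140 = 28055.6722 $


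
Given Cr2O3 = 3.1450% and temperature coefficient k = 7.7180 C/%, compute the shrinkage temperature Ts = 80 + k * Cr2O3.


Formula: Ts = 80 + k * Cr2O3
Substituting: Ts = 80 + 7.7180 * 3.1450
Result: 104.2731 C


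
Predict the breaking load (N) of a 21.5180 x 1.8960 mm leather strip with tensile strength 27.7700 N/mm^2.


Formula: F = TS * w * t
Substituting: F = 27.7700 * 21.5180 * 1.8960
Result: 1132.9640 N


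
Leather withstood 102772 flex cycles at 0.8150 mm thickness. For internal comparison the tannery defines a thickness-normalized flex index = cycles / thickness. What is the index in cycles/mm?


Formula: Index = cycles / thickness
Substituting: Index = 102772 / 0.8150
Result: 126100.6135 cycles/mm


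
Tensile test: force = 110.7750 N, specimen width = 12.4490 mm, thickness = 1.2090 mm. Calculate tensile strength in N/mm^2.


Formula: TS = force / (width * thickness)
Substituting: TS = 110.7750 / (12.4490 * 1.2090)
Result: 7.3601 N/mm^2


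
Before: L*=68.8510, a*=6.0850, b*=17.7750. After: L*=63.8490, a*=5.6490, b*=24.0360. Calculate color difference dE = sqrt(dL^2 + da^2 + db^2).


dL = -5.0020, da = -0.4360, db = 6.2610
dE = sqrt((-5.0020)^2 + (-0.4360)^2 + 6.2610^2) = 8.0256


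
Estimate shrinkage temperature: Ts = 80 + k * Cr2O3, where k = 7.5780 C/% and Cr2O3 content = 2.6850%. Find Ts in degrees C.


Formula: Ts = 80 + k * Cr2O3
Substituting: Ts = 80 + 7.5780 * 2.6850
Result: 100.3469 C


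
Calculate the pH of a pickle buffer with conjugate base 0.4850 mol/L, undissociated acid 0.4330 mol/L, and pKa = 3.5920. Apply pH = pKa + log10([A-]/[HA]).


ratio = [A-] / [HA] = 0.4850 / 0.4330 = 1.1201
log10(ratio) = 0.0492538
pH = pKa + log10(ratio) = 3.5920 + 0.0492538 = 3.6413


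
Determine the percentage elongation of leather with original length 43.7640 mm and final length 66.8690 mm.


Formula: Elongation = (Lf - L0) / L0 * 100
Substituting: Elongation = (66.8690 - 43.7640) / 43.7640 * 100
Result: 52.7945 %


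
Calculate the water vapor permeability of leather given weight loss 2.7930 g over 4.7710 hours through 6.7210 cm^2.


Formula: WVP = loss / (area * time)
Substituting: WVP = 2.7930 / (6.7210 * 4.7710)
Result: 0.0871019 g/(cm^2*hr)


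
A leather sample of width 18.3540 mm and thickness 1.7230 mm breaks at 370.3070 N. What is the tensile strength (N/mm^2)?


Formula: TS = force / (width * thickness)
Substituting: TS = 370.3070 / (18.3540 * 1.7230)
Result: 11.7097 N/mm^2


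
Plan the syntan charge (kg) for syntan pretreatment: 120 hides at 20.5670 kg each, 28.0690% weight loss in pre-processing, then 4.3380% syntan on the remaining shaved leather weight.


Total_raw = N * avg_wt = 120 * 20.5670 = 2468.0400 kg
Substrate = Total_raw * (1 - loss/100) = 2468.0400 * (1 - 28.0690/100) = 1775.2859 kg
Syntan = Substrate * pct / 100 = 1775.2859 * 4.3380 / 100 = 77.0119 kg


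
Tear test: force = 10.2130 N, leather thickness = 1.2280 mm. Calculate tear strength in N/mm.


Formula: Tear strength = force / thickness
Substituting: Tear strength = 10.2130 / 1.2280
Result: 8.3168 N/mm


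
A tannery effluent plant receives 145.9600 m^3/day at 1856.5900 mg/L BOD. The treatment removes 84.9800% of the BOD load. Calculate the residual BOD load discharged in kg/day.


Load_in = volume * conc / 1000 = 145.9600 * 1856.5900 / 1000 = 270.9879 kg/day
Removed = Load_in * eff / 100 = 270.9879 * 84.9800 / 100 = 230.2855 kg/day
Load_out = Load_in - Removed = 270.9879 - 230.2855 = 40.7024 kg/day


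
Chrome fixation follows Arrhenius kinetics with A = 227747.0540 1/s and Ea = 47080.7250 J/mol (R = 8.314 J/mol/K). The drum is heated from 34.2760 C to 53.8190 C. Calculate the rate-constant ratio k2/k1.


T1 = 34.2760 + 273.15 = 307.4260 K; T2 = 53.8190 + 273.15 = 326.9690 K
k1 = A * exp(-Ea/(R*T1)) = 227747.0540 * exp(-47080.7250/(8.314*307.4260)) = 0.00227874 1/s
k2 = A * exp(-Ea/(R*T2)) = 227747.0540 * exp(-47080.7250/(8.314*326.9690)) = 0.00685239 1/s
k2/k1 = 0.00685239 / 0.00227874 = 3.0071


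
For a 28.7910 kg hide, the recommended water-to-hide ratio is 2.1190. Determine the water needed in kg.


Formula: Water = hide_weight * ratio
Substituting: Water = 28.7910 * 2.1190
Result: 61.0081 kg


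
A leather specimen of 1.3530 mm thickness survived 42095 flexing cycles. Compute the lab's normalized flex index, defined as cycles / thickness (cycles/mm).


Formula: Index = cycles / thickness
Substituting: Index = 42095 / 1.3530
Result: 31112.3429 cycles/mm


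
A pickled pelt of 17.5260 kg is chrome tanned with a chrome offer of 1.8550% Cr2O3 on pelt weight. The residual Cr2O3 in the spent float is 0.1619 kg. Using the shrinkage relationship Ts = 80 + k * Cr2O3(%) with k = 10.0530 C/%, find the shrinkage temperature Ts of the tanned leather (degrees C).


Offered = pelt * offer_pct / 100 = 17.5260 * 1.8550 / 100 = 0.3251 kg
Uptake = offered - residual = 0.3251 - 0.1619 = 0.1632 kg
Cr2O3% on pelt = uptake / pelt * 100 = 0.1632 / 17.5260 * 100 = 0.9312 %
Ts = 80 + k * Cr2O3% = 80 + 10.0530 * 0.9312 = 89.3617 C


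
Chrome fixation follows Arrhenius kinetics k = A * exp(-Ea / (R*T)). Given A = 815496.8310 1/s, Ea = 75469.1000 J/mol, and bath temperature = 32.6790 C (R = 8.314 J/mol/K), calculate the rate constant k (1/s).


T_K = T_C + 273.15 = 32.6790 + 273.15 = 305.8290 K
exponent = -Ea / (R * T_K) = -75469.1000 / (8.314 * 305.8290) = -29.6811
k = A * exp(exponent) = 815496.8310 * exp(-29.6811) = 1.0497e-07 1/s


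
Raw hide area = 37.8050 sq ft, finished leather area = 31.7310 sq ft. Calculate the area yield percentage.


Formula: Yield = finished / raw * 100
Substituting: Yield = 31.7310 / 37.8050 * 100
Result: 83.9333 %


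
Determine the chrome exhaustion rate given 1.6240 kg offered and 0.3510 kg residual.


Formula: Uptake = (offered - residual) / offered * 100
Substituting: Uptake = (1.6240 - 0.3510) / 1.6240 * 100
Result: 78.3867 %


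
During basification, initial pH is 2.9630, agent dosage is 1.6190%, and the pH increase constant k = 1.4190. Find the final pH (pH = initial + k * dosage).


Formula: pH_final = pH_initial + k * base_pct
Substituting: pH_final = 2.9630 + 1.4190 * 1.6190
Result: 5.2604


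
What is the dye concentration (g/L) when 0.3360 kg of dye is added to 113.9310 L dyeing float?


Formula: Conc = dye_mass(kg) / volume(L) * 1000
Substituting: Conc = 0.3360 / 113.9310 * 1000
Result: 2.9492 g/L


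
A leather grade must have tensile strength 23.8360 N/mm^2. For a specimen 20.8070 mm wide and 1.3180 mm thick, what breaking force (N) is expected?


Formula: F = TS * w * t
Substituting: F = 23.8360 * 20.8070 * 1.3180
Result: 653.6695 N


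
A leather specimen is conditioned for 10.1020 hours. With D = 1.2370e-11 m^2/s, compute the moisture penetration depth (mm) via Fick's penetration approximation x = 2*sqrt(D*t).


t = 10.1020 hr * 3600 = 36367.2000 s
D * t = 1.2370e-11 * 36367.2000 = 4.4986e-07
x = 2 * sqrt(D*t) = 2 * sqrt(4.4986e-07) = 0.00134144 m = 1.3414 mm


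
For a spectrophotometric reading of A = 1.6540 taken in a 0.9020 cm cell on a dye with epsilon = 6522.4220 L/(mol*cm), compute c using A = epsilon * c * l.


Formula: c = A / (epsilon * l)
Substituting: c = 1.6540 / (6522.4220 * 0.9020)
Result: 2.8114e-04 mol/L


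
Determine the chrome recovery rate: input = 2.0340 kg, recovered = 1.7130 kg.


Formula: Recovery = recovered / input * 100
Substituting: Recovery = 1.7130 / 2.0340 * 100
Result: 84.2183 %


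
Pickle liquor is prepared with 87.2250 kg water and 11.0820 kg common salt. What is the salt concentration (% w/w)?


Formula: Conc = salt / (water + salt) * 100
Substituting: Conc = 11.0820 / (87.2250 + 11.0820) * 100
Result: 11.2728 %


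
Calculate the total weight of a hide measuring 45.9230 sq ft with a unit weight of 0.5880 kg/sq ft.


Formula: Weight = area * weight_per_sqft
Substituting: Weight = 45.9230 * 0.5880
Result: 27.0027 kg


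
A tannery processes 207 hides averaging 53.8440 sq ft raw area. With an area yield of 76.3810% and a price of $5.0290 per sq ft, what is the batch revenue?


Raw_total = N * avg_area = 207 * 53.8440 = 11145.7080 sq ft
Finished = Raw_total * yield / 100 = 11145.7080 * 76.3810 / 100 = 8513.2032 sq ft
Value = Finished * price = 8513.2032 * 5.0290 = 42812.8990 $


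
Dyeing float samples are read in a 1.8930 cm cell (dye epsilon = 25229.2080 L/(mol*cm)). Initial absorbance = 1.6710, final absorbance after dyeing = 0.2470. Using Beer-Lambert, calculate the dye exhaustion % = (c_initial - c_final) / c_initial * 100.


c_initial = A_i / (epsilon * l) = 1.6710 / (25229.2080 * 1.8930) = 3.4988e-05 mol/L
c_final = A_f / (epsilon * l) = 0.2470 / (25229.2080 * 1.8930) = 5.1718e-06 mol/L
Exhaustion = (c_initial - c_final) / c_initial * 100 = (3.4988e-05 - 5.1718e-06) / 3.4988e-05 * 100 = 85.2184 %


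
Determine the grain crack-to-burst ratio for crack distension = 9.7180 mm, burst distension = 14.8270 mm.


Formula: Ratio = crack / burst
Substituting: Ratio = 9.7180 / 14.8270
Result: 0.6554


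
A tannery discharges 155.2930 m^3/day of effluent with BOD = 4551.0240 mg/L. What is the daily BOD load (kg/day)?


Formula: BOD_load = volume * conc / 1000
Substituting: BOD_load = 155.2930 * 4551.0240 / 1000
Result: 706.7422 kg/day


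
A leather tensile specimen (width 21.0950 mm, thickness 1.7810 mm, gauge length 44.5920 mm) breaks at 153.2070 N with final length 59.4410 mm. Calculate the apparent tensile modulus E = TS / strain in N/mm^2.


TS = F / (w * t) = 153.2070 / (21.0950 * 1.7810) = 4.0779 N/mm^2
strain = (Lf - L0) / L0 = (59.4410 - 44.5920) / 44.5920 = 0.3330
E = TS / strain = 4.0779 / 0.3330 = 12.2460 N/mm^2


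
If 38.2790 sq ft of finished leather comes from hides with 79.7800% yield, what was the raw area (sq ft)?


Formula: raw = finished * 100 / yield
Substituting: raw = 38.2790 * 100 / 79.7800
Result: 47.9807 sq ft


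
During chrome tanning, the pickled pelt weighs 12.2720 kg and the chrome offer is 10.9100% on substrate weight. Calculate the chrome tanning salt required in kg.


Formula: Chrome = substrate * pct / 100
Substituting: Chrome = 12.2720 * 10.9100 / 100
Result: 1.3389 kg


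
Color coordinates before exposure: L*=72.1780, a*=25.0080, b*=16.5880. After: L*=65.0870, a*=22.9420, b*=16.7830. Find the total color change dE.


dL = -7.0910, da = -2.0660, db = 0.1950
dE = sqrt((-7.0910)^2 + (-2.0660)^2 + 0.1950^2) = 7.3884


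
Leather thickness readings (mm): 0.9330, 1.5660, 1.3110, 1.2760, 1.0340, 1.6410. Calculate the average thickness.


Formula: Average = sum / n
Substituting: Average = 7.7610 / 6
Result: 1.2935 mm


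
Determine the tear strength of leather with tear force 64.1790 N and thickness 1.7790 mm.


Formula: Tear strength = force / thickness
Substituting: Tear strength = 64.1790 / 1.7790
Result: 36.0759 N/mm


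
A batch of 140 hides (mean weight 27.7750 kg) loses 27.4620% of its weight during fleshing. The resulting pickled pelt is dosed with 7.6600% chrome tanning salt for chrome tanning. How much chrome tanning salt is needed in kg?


Total_raw = N * avg_wt = 140 * 27.7750 = 3888.5000 kg
Substrate = Total_raw * (1 - loss/100) = 3888.5000 * (1 - 27.4620/100) = 2820.6401 kg
Chrome = Substrate * pct / 100 = 2820.6401 * 7.6600 / 100 = 216.0610 kg


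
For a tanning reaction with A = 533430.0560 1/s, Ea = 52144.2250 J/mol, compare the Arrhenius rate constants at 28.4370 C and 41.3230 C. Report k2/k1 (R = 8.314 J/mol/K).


T1 = 28.4370 + 273.15 = 301.5870 K; T2 = 41.3230 + 273.15 = 314.4730 K
k1 = A * exp(-Ea/(R*T1)) = 533430.0560 * exp(-52144.2250/(8.314*301.5870)) = 4.9592e-04 1/s
k2 = A * exp(-Ea/(R*T2)) = 533430.0560 * exp(-52144.2250/(8.314*314.4730)) = 0.00116278 1/s
k2/k1 = 0.00116278 / 4.9592e-04 = 2.3447


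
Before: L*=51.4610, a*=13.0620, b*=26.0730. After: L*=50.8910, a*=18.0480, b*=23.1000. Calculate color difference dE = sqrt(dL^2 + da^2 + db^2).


dL = -0.5700, da = 4.9860, db = -2.9730
dE = sqrt((-0.5700)^2 + 4.9860^2 + (-2.9730)^2) = 5.8330


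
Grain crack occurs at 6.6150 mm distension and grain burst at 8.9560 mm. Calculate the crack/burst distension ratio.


Formula: Ratio = crack / burst
Substituting: Ratio = 6.6150 / 8.9560
Result: 0.7386


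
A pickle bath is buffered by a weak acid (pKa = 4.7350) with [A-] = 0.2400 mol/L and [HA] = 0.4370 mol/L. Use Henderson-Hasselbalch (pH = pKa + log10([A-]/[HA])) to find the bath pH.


ratio = [A-] / [HA] = 0.2400 / 0.4370 = 0.5492
log10(ratio) = -0.2603
pH = pKa + log10(ratio) = 4.7350 - 0.2603 = 4.4747


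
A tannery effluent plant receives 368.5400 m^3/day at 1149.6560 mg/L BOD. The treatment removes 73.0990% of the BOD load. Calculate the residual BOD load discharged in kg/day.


Load_in = volume * conc / 1000 = 368.5400 * 1149.6560 / 1000 = 423.6942 kg/day
Removed = Load_in * eff / 100 = 423.6942 * 73.0990 / 100 = 309.7162 kg/day
Load_out = Load_in - Removed = 423.6942 - 309.7162 = 113.9780 kg/day


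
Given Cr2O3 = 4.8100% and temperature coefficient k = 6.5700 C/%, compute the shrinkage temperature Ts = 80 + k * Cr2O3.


Formula: Ts = 80 + k * Cr2O3
Substituting: Ts = 80 + 6.5700 * 4.8100
Result: 111.6017 C


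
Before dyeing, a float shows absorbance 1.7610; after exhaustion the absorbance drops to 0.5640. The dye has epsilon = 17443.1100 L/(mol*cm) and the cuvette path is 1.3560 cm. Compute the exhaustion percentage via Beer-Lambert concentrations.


c_initial = A_i / (epsilon * l) = 1.7610 / (17443.1100 * 1.3560) = 7.4452e-05 mol/L
c_final = A_f / (epsilon * l) = 0.5640 / (17443.1100 * 1.3560) = 2.3845e-05 mol/L
Exhaustion = (c_initial - c_final) / c_initial * 100 = (7.4452e-05 - 2.3845e-05) / 7.4452e-05 * 100 = 67.9727 %


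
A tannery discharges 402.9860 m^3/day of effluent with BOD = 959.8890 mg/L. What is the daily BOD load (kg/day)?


Formula: BOD_load = volume * conc / 1000
Substituting: BOD_load = 402.9860 * 959.8890 / 1000
Result: 386.8218 kg/day


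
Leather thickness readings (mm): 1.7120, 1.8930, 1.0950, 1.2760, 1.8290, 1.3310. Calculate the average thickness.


Formula: Average = sum / n
Substituting: Average = 9.1360 / 6
Result: 1.5227 mm


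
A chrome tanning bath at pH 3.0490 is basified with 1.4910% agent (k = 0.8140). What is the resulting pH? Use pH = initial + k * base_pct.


Formula: pH_final = pH_initial + k * base_pct
Substituting: pH_final = 3.0490 + 0.8140 * 1.4910
Result: 4.2627


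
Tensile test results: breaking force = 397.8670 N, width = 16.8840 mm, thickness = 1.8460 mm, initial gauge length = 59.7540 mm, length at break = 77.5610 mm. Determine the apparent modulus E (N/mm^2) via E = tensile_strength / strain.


TS = F / (w * t) = 397.8670 / (16.8840 * 1.8460) = 12.7653 N/mm^2
strain = (Lf - L0) / L0 = (77.5610 - 59.7540) / 59.7540 = 0.2980
E = TS / strain = 12.7653 / 0.2980 = 42.8358 N/mm^2


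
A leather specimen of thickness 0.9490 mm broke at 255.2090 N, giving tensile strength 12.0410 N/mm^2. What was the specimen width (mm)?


Formula: w = F / (TS * t)
Substituting: w = 255.2090 / (12.0410 * 0.9490)
Result: 22.3340 mm


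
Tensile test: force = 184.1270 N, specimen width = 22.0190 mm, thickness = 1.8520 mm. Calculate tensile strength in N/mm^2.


Formula: TS = force / (width * thickness)
Substituting: TS = 184.1270 / (22.0190 * 1.8520)
Result: 4.5152 N/mm^2


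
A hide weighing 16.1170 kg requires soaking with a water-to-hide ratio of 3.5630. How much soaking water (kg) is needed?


Formula: Water = hide_weight * ratio
Substituting: Water = 16.1170 * 3.5630
Result: 57.4249 kg


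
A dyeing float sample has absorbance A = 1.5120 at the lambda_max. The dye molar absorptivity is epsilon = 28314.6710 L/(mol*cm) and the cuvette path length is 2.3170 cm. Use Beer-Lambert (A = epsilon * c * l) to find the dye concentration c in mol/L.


Formula: c = A / (epsilon * l)
Substituting: c = 1.5120 / (28314.6710 * 2.3170)
Result: 2.3047e-05 mol/L


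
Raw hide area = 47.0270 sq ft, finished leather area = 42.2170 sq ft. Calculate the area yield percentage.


Formula: Yield = finished / raw * 100
Substituting: Yield = 42.2170 / 47.0270 * 100
Result: 89.7718 %


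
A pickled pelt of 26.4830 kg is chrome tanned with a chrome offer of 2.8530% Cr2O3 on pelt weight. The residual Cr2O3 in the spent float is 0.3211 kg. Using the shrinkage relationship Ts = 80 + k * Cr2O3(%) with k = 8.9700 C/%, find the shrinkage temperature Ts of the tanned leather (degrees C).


Offered = pelt * offer_pct / 100 = 26.4830 * 2.8530 / 100 = 0.7556 kg
Uptake = offered - residual = 0.7556 - 0.3211 = 0.4345 kg
Cr2O3% on pelt = uptake / pelt * 100 = 0.4345 / 26.4830 * 100 = 1.6405 %
Ts = 80 + k * Cr2O3% = 80 + 8.9700 * 1.6405 = 94.7155 C


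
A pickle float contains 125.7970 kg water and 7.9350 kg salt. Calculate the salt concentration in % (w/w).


Formula: Conc = salt / (water + salt) * 100
Substituting: Conc = 7.9350 / (125.7970 + 7.9350) * 100
Result: 5.9335 %


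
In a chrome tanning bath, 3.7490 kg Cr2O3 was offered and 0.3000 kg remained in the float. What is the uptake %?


Formula: Uptake = (offered - residual) / offered * 100
Substituting: Uptake = (3.7490 - 0.3000) / 3.7490 * 100
Result: 91.9979 %


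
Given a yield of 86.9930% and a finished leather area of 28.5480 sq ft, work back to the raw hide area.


Formula: raw = finished * 100 / yield
Substituting: raw = 28.5480 * 100 / 86.9930
Result: 32.8164 sq ft


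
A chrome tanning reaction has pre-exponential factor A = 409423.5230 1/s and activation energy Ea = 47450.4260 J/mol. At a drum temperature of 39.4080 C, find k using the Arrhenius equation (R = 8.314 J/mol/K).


T_K = T_C + 273.15 = 39.4080 + 273.15 = 312.5580 K
exponent = -Ea / (R * T_K) = -47450.4260 / (8.314 * 312.5580) = -18.2599
k = A * exp(exponent) = 409423.5230 * exp(-18.2599) = 0.00480816 1/s


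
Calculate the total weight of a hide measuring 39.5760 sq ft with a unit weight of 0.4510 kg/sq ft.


Formula: Weight = area * weight_per_sqft
Substituting: Weight = 39.5760 * 0.4510
Result: 17.8488 kg


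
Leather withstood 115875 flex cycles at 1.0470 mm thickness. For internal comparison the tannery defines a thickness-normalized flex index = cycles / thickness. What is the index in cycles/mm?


Formula: Index = cycles / thickness
Substituting: Index = 115875 / 1.0470
Result: 110673.3524 cycles/mm


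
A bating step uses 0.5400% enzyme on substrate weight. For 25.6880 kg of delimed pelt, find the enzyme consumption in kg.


Formula: Enzyme = substrate * pct / 100
Substituting: Enzyme = 25.6880 * 0.5400 / 100
Result: 0.1387 kg


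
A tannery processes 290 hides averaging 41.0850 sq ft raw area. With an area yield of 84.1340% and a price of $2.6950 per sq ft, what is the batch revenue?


Raw_total = N * avg_area = 290 * 41.0850 = 11914.6500 sq ft
Finished = Raw_total * yield / 100 = 11914.6500 * 84.1340 / 100 = 10024.2716 sq ft
Value = Finished * price = 10024.2716 * 2.6950 = 27015.4120 $


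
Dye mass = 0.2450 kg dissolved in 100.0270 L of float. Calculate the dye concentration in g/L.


Formula: Conc = dye_mass(kg) / volume(L) * 1000
Substituting: Conc = 0.2450 / 100.0270 * 1000
Result: 2.4493 g/L


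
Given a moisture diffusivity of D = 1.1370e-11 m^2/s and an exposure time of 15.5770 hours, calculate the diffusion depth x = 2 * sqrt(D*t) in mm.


t = 15.5770 hr * 3600 = 56077.2000 s
D * t = 1.1370e-11 * 56077.2000 = 6.3760e-07
x = 2 * sqrt(D*t) = 2 * sqrt(6.3760e-07) = 0.00159699 m = 1.5970 mm


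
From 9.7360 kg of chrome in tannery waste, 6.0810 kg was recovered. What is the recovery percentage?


Formula: Recovery = recovered / input * 100
Substituting: Recovery = 6.0810 / 9.7360 * 100
Result: 62.4589 %


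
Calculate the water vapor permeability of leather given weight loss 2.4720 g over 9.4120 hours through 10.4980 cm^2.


Formula: WVP = loss / (area * time)
Substituting: WVP = 2.4720 / (10.4980 * 9.4120)
Result: 0.0250184 g/(cm^2*hr)


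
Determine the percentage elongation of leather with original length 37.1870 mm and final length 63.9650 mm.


Formula: Elongation = (Lf - L0) / L0 * 100
Substituting: Elongation = (63.9650 - 37.1870) / 37.1870 * 100
Result: 72.0090 %


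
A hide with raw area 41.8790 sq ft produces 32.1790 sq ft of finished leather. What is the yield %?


Formula: Yield = finished / raw * 100
Substituting: Yield = 32.1790 / 41.8790 * 100
Result: 76.8380 %


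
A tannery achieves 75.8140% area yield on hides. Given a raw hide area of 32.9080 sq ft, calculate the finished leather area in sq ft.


Formula: finished = raw * yield / 100
Substituting: finished = 32.9080 * 75.8140 / 100
Result: 24.9489 sq ft


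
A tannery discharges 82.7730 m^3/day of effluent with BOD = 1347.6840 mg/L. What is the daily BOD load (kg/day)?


Formula: BOD_load = volume * conc / 1000
Substituting: BOD_load = 82.7730 * 1347.6840 / 1000
Result: 111.5518 kg/day


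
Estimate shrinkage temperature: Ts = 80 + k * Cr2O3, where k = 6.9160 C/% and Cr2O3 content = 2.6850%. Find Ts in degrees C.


Formula: Ts = 80 + k * Cr2O3
Substituting: Ts = 80 + 6.9160 * 2.6850
Result: 98.5695 C


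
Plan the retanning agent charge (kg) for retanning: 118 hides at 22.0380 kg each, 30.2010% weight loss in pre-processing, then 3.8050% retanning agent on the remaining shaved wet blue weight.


Total_raw = N * avg_wt = 118 * 22.0380 = 2600.4840 kg
Substrate = Total_raw * (1 - loss/100) = 2600.4840 * (1 - 30.2010/100) = 1815.1118 kg
Retan = Substrate * pct / 100 = 1815.1118 * 3.8050 / 100 = 69.0650 kg


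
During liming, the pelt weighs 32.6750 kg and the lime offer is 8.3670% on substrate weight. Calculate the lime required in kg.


Formula: Lime = substrate * pct / 100
Substituting: Lime = 32.6750 * 8.3670 / 100
Result: 2.7339 kg


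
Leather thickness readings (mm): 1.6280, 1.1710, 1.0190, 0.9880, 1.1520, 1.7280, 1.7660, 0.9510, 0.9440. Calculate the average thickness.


Formula: Average = sum / n
Substituting: Average = 11.3470 / 9
Result: 1.2608 mm


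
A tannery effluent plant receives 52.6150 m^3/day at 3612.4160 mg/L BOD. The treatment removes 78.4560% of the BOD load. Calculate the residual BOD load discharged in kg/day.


Load_in = volume * conc / 1000 = 52.6150 * 3612.4160 / 1000 = 190.0673 kg/day
Removed = Load_in * eff / 100 = 190.0673 * 78.4560 / 100 = 149.1192 kg/day
Load_out = Load_in - Removed = 190.0673 - 149.1192 = 40.9481 kg/day


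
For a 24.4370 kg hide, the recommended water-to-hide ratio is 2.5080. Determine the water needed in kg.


Formula: Water = hide_weight * ratio
Substituting: Water = 24.4370 * 2.5080
Result: 61.2880 kg


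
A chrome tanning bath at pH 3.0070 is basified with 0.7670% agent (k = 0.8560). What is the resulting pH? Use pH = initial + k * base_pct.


Formula: pH_final = pH_initial + k * base_pct
Substituting: pH_final = 3.0070 + 0.8560 * 0.7670
Result: 3.6636


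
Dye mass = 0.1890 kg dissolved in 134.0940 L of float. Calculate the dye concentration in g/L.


Formula: Conc = dye_mass(kg) / volume(L) * 1000
Substituting: Conc = 0.1890 / 134.0940 * 1000
Result: 1.4095 g/L


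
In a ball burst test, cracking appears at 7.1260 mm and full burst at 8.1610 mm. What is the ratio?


Formula: Ratio = crack / burst
Substituting: Ratio = 7.1260 / 8.1610
Result: 0.8732


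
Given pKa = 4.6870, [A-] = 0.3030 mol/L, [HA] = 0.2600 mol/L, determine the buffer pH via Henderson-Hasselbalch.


ratio = [A-] / [HA] = 0.3030 / 0.2600 = 1.1654
log10(ratio) = 0.0664693
pH = pKa + log10(ratio) = 4.6870 + 0.0664693 = 4.7535


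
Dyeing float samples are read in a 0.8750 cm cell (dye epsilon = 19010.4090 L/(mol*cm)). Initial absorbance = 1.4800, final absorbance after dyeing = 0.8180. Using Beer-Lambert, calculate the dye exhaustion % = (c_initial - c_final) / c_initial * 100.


c_initial = A_i / (epsilon * l) = 1.4800 / (19010.4090 * 0.8750) = 8.8974e-05 mol/L
c_final = A_f / (epsilon * l) = 0.8180 / (19010.4090 * 0.8750) = 4.9176e-05 mol/L
Exhaustion = (c_initial - c_final) / c_initial * 100 = (8.8974e-05 - 4.9176e-05) / 8.8974e-05 * 100 = 44.7297 %


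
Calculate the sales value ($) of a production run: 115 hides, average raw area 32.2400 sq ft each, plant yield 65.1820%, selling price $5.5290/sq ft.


Raw_total = N * avg_area = 115 * 32.2400 = 3707.6000 sq ft
Finished = Raw_total * yield / 100 = 3707.6000 * 65.1820 / 100 = 2416.6878 sq ft
Value = Finished * price = 2416.6878 * 5.5290 = 13361.8670 $


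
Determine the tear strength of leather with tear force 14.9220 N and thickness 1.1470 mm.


Formula: Tear strength = force / thickness
Substituting: Tear strength = 14.9220 / 1.1470
Result: 13.0096 N/mm


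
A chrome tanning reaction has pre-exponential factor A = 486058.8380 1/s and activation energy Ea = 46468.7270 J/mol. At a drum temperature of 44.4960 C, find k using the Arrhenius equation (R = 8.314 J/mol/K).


T_K = T_C + 273.15 = 44.4960 + 273.15 = 317.6460 K
exponent = -Ea / (R * T_K) = -46468.7270 / (8.314 * 317.6460) = -17.5957
k = A * exp(exponent) = 486058.8380 * exp(-17.5957) = 0.0110907 1/s


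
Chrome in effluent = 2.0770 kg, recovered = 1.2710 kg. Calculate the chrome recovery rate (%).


Formula: Recovery = recovered / input * 100
Substituting: Recovery = 1.2710 / 2.0770 * 100
Result: 61.1940 %


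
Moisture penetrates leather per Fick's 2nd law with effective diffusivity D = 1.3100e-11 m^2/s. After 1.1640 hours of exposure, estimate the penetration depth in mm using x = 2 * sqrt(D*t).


t = 1.1640 hr * 3600 = 4190.4000 s
D * t = 1.3100e-11 * 4190.4000 = 5.4894e-08
x = 2 * sqrt(D*t) = 2 * sqrt(5.4894e-08) = 4.6859e-04 m = 0.4686 mm


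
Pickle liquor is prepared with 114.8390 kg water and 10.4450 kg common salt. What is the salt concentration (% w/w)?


Formula: Conc = salt / (water + salt) * 100
Substituting: Conc = 10.4450 / (114.8390 + 10.4450) * 100
Result: 8.3371 %


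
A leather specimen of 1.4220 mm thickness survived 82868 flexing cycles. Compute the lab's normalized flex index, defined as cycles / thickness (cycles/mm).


Formula: Index = cycles / thickness
Substituting: Index = 82868 / 1.4220
Result: 58275.6681 cycles/mm


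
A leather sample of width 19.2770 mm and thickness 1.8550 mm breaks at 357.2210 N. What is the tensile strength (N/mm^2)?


Formula: TS = force / (width * thickness)
Substituting: TS = 357.2210 / (19.2770 * 1.8550)
Result: 9.9897 N/mm^2


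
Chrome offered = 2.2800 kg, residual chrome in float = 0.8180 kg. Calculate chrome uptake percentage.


Formula: Uptake = (offered - residual) / offered * 100
Substituting: Uptake = (2.2800 - 0.8180) / 2.2800 * 100
Result: 64.1228 %


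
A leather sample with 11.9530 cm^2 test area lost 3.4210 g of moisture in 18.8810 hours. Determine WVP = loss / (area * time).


Formula: WVP = loss / (area * time)
Substituting: WVP = 3.4210 / (11.9530 * 18.8810)
Result: 0.0151583 g/(cm^2*hr)


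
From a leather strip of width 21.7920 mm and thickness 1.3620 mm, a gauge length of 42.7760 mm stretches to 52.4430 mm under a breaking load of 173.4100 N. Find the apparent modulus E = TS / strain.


TS = F / (w * t) = 173.4100 / (21.7920 * 1.3620) = 5.8425 N/mm^2
strain = (Lf - L0) / L0 = (52.4430 - 42.7760) / 42.7760 = 0.2260
E = TS / strain = 5.8425 / 0.2260 = 25.8528 N/mm^2


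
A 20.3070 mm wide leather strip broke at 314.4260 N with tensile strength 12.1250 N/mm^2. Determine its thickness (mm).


Formula: t = F / (TS * w)
Substituting: t = 314.4260 / (12.1250 * 20.3070)
Result: 1.2770 mm


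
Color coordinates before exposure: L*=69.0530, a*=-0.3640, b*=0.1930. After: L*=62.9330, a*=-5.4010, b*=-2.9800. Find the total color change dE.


dL = -6.1200, da = -5.0370, db = -3.1730
dE = sqrt((-6.1200)^2 + (-5.0370)^2 + (-3.1730)^2) = 8.5378


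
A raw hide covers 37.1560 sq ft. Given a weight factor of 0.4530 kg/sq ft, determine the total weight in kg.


Formula: Weight = area * weight_per_sqft
Substituting: Weight = 37.1560 * 0.4530
Result: 16.8317 kg


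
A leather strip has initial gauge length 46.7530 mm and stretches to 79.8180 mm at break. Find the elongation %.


Formula: Elongation = (Lf - L0) / L0 * 100
Substituting: Elongation = (79.8180 - 46.7530) / 46.7530 * 100
Result: 70.7227 %


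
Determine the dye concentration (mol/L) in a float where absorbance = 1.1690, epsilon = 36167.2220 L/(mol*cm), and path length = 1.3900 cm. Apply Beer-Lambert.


Formula: c = A / (epsilon * l)
Substituting: c = 1.1690 / (36167.2220 * 1.3900)
Result: 2.3253e-05 mol/L


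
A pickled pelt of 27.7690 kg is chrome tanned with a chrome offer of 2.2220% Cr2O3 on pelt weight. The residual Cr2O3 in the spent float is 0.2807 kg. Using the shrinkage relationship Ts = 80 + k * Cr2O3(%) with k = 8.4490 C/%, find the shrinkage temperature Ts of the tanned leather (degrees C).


Offered = pelt * offer_pct / 100 = 27.7690 * 2.2220 / 100 = 0.6170 kg
Uptake = offered - residual = 0.6170 - 0.2807 = 0.3363 kg
Cr2O3% on pelt = uptake / pelt * 100 = 0.3363 / 27.7690 * 100 = 1.2112 %
Ts = 80 + k * Cr2O3% = 80 + 8.4490 * 1.2112 = 90.2331 C


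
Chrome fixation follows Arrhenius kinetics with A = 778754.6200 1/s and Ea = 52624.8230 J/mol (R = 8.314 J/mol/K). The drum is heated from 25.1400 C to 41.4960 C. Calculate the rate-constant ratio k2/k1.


T1 = 25.1400 + 273.15 = 298.2900 K; T2 = 41.4960 + 273.15 = 314.6460 K
k1 = A * exp(-Ea/(R*T1)) = 778754.6200 * exp(-52624.8230/(8.314*298.2900)) = 4.7396e-04 1/s
k2 = A * exp(-Ea/(R*T2)) = 778754.6200 * exp(-52624.8230/(8.314*314.6460)) = 0.00142822 1/s
k2/k1 = 0.00142822 / 4.7396e-04 = 3.0134


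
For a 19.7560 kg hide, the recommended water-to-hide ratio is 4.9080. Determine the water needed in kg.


Formula: Water = hide_weight * ratio
Substituting: Water = 19.7560 * 4.9080
Result: 96.9624 kg


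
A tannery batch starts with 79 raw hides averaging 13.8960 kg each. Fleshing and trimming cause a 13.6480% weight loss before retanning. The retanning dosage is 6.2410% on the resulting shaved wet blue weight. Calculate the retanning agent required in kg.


Total_raw = N * avg_wt = 79 * 13.8960 = 1097.7840 kg
Substrate = Total_raw * (1 - loss/100) = 1097.7840 * (1 - 13.6480/100) = 947.9584 kg
Retan = Substrate * pct / 100 = 947.9584 * 6.2410 / 100 = 59.1621 kg


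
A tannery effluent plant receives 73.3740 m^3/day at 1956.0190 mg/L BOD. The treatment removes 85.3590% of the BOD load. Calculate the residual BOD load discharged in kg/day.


Load_in = volume * conc / 1000 = 73.3740 * 1956.0190 / 1000 = 143.5209 kg/day
Removed = Load_in * eff / 100 = 143.5209 * 85.3590 / 100 = 122.5080 kg/day
Load_out = Load_in - Removed = 143.5209 - 122.5080 = 21.0129 kg/day
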